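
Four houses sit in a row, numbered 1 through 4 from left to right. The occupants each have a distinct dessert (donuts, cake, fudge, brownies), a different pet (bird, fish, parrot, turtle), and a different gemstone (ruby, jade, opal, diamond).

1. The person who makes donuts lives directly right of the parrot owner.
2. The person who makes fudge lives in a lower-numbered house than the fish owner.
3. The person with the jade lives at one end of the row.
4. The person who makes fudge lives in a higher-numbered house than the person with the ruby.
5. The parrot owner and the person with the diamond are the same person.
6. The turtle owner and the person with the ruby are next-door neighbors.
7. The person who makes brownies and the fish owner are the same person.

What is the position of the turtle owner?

So house 1 gets cake for dessert.
The person who makes brownies is narrowed to house 3 or 4; consider each.
Placing it in house 3 leads to a contradiction, so it's in house 4.
Clue 7: the fish owner is in house 4.
So house 3 gets opal for gemstone.
So house 4 gets jade for gemstone.
The person who makes donuts is narrowed to house 2 or 3; consider each.
Placing it in house 3 leads to a contradiction, so it's in house 2.
The parrot owner is in house 1 (clue 1).
By clue 5, the person with the diamond is in house 1.
That leaves fudge as the dessert for house 3.
So house 2 gets ruby for gemstone.
By clue 6, the turtle owner is in house 3.
House 2 pet: only bird fits.
So: house 1 = cake/parrot/diamond, house 2 = donuts/bird/ruby, house 3 = fudge/turtle/opal, house 4 = brownies/fish/jade.

3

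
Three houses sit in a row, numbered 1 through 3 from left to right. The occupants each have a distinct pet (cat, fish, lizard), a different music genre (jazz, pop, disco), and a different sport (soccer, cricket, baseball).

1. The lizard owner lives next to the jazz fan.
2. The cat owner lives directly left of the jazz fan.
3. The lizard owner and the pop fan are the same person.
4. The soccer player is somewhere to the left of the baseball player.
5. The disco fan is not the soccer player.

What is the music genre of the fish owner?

The cat owner is narrowed to house 1 or 2; consider each.
Placing it in house 2 leads to a contradiction, so it's in house 1.
Clue 2: the jazz fan is in house 2.
Clue 1 places the lizard owner in house 3.
The pop fan is in house 3 (clue 3).
The only pet still possible for house 2 is fish.
House 1 music genre: only disco fits.
From clue 5, the soccer player must be in house 2.
So house 1 gets cricket for sport.
The only sport still possible for house 3 is baseball.
So: house 1 = cat/disco/cricket, house 2 = fish/jazz/soccer, house 3 = lizard/pop/baseball.

jazz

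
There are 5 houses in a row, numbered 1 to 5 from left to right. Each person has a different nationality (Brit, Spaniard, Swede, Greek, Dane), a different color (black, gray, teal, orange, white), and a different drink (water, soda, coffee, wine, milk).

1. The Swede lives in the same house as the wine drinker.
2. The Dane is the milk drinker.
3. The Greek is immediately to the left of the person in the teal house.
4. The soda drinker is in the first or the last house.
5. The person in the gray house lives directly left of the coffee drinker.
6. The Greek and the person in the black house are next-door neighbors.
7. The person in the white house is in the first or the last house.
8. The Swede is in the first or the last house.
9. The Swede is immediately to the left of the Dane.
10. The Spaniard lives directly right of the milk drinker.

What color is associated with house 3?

black

The Swede is in house 1 (clue 9).
From clue 9, the Dane must be in house 2.
The wine drinker is in house 1 (clue 1).
From clue 2, the milk drinker must be in house 2.
Clue 10 places the Spaniard in house 3.
That leaves Greek as the nationality for house 4.
House 5 nationality: only Brit fits.
Clue 3 places the person in the teal house in house 5.
The only color still possible for house 1 is white.
House 5 drink: only soda fits.
The only color still possible for house 2 is gray.
The only color still possible for house 3 is black.
The only color still possible for house 4 is orange.
By clue 5, the coffee drinker is in house 3.
House 4 drink: only water fits.
So: house 1 = Swede/white/wine, house 2 = Dane/gray/milk, house 3 = Spaniard/black/coffee, house 4 = Greek/orange/water, house 5 = Brit/teal/soda.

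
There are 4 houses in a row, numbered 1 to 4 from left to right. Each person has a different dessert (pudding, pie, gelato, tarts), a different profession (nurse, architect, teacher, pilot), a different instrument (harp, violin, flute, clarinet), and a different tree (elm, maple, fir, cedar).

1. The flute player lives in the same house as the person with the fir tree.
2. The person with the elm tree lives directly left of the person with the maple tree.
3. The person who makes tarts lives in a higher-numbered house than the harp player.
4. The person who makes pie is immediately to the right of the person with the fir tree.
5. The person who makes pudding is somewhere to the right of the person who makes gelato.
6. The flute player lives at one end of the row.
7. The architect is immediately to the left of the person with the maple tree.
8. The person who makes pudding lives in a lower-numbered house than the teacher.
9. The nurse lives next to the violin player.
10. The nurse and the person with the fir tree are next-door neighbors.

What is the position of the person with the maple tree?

4

House 1 dessert: only gelato fits.
Clue 1 places the flute player in house 1.
The person with the fir tree is in house 1 (clue 1).
From clue 4, the person who makes pie must be in house 2.
Clue 10: the nurse is in house 2.
House 4 dessert: only tarts fits.
Clue 7 places the architect in house 3.
Clue 7: the person with the maple tree is in house 4.
From clue 8, the teacher must be in house 4.
Clue 9: the violin player is in house 3.
So house 3 gets pudding for dessert.
House 1 profession: only pilot fits.
House 4's instrument must be clarinet (nothing else left).
The person with the elm tree is in house 3 (clue 2).
House 2 instrument: only harp fits.
That leaves cedar as the tree for house 2.
So: house 1 = gelato/pilot/flute/fir, house 2 = pie/nurse/harp/cedar, house 3 = pudding/architect/violin/elm, house 4 = tarts/teacher/clarinet/maple.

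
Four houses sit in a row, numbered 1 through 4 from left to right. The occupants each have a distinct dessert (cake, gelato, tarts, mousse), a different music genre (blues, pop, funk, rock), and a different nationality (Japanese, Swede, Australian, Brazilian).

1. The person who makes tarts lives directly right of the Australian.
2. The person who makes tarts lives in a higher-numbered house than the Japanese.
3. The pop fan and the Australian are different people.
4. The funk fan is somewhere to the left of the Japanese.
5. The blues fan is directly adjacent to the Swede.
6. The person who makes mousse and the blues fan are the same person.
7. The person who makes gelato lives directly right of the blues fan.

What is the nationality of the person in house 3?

Australian

The person who makes tarts is narrowed to house 3 or 4; consider each.
Placing it in house 3 leads to a contradiction, so it's in house 4.
Clue 1 places the Australian in house 3.
The funk fan is in house 1 (clue 4).
House 3's music genre must be rock (nothing else left).
House 4 music genre: only pop fits.
That leaves Japanese as the nationality for house 2.
The Swede is in house 1 (clue 5).
The person who makes mousse is in house 2 (clue 6).
Clue 7 places the person who makes gelato in house 3.
House 1's dessert must be cake (nothing else left).
House 2's music genre must be blues (nothing else left).
The only nationality still possible for house 4 is Brazilian.
So: house 1 = cake/funk/Swede, house 2 = mousse/blues/Japanese, house 3 = gelato/rock/Australian, house 4 = tarts/pop/Brazilian.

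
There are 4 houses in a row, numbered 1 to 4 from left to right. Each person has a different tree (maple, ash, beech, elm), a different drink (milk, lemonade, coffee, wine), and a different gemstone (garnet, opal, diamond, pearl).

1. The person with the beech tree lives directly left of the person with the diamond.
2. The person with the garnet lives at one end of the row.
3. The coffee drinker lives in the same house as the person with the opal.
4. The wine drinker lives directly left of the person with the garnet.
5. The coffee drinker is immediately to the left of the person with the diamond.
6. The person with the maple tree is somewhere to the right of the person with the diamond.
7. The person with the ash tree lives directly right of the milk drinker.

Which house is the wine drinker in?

3

Clue 4: the wine drinker is in house 3.
Clue 4 places the person with the garnet in house 4.
The only drink still possible for house 4 is lemonade.
The person with the ash tree is narrowed to house 2 or 3; consider each.
Placing it in house 2 leads to a contradiction, so it's in house 3.
Clue 7 places the milk drinker in house 2.
The only drink still possible for house 1 is coffee.
The person with the opal is in house 1 (clue 3).
The person with the diamond is in house 2 (clue 5).
House 4's tree must be maple (nothing else left).
The only gemstone still possible for house 3 is pearl.
From clue 1, the person with the beech tree must be in house 1.
House 2's tree must be elm (nothing else left).
So: house 1 = beech/coffee/opal, house 2 = elm/milk/diamond, house 3 = ash/wine/pearl, house 4 = maple/lemonade/garnet.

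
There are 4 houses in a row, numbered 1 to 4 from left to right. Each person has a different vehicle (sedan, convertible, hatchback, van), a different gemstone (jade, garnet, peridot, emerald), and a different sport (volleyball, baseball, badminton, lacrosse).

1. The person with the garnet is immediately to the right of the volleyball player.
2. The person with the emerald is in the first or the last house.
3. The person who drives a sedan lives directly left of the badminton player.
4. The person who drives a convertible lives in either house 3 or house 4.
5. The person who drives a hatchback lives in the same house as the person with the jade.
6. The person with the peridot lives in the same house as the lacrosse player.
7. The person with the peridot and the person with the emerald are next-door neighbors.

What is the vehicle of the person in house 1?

hatchback

The person who drives a convertible is narrowed to house 3 or 4; consider each.
Placing it in house 3 leads to a contradiction, so it's in house 4.
The person with the emerald is narrowed to house 1 or 4; consider each.
Placing it in house 1 leads to a contradiction, so it's in house 4.
By clue 7, the person with the peridot is in house 3.
So house 1 gets jade for gemstone.
So house 2 gets garnet for gemstone.
By clue 1, the volleyball player is in house 1.
From clue 5, the person who drives a hatchback must be in house 1.
Clue 6: the lacrosse player is in house 3.
Clue 3: the person who drives a sedan is in house 3.
By clue 3, the badminton player is in house 4.
That leaves van as the vehicle for house 2.
House 2's sport must be baseball (nothing else left).
So: house 1 = hatchback/jade/volleyball, house 2 = van/garnet/baseball, house 3 = sedan/peridot/lacrosse, house 4 = convertible/emerald/badminton.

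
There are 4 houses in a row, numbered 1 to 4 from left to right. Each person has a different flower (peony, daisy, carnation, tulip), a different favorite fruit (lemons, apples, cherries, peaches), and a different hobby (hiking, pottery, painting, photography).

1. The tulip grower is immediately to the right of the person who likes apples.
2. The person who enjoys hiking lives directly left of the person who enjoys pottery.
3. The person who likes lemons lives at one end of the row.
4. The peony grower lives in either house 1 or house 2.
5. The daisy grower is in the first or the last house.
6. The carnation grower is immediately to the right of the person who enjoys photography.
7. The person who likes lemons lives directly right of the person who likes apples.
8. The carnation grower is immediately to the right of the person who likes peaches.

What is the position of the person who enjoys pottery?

By clue 7, the person who likes lemons is in house 4.
From clue 7, the person who likes apples must be in house 3.
Clue 1: the tulip grower is in house 4.
So house 3 gets carnation for flower.
Clue 6: the person who enjoys photography is in house 2.
The person who likes peaches is in house 2 (clue 8).
So house 1 gets daisy for flower.
House 2 flower: only peony fits.
So house 1 gets cherries for favorite fruit.
The person who enjoys hiking is in house 3 (clue 2).
Clue 2 places the person who enjoys pottery in house 4.
That leaves painting as the hobby for house 1.
So: house 1 = daisy/cherries/painting, house 2 = peony/peaches/photography, house 3 = carnation/apples/hiking, house 4 = tulip/lemons/pottery.

4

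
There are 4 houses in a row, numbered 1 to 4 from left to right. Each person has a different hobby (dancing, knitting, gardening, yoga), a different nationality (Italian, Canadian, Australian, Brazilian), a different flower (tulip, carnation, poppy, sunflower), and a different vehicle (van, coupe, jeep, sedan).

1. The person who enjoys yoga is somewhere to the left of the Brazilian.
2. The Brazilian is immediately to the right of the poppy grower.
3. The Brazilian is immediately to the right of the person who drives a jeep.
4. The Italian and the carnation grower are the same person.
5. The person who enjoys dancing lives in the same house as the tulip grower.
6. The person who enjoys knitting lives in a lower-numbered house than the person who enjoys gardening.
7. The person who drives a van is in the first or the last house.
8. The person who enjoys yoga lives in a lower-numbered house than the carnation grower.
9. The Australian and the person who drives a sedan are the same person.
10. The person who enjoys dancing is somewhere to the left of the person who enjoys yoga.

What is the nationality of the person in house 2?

Canadian

House 4's hobby must be gardening (nothing else left).
The person who enjoys dancing is narrowed to house 1 or 2; consider each.
Placing it in house 2 leads to a contradiction, so it's in house 1.
From clue 5, the tulip grower must be in house 1.
The person who enjoys knitting is narrowed to house 2 or 3; consider each.
Placing it in house 2 leads to a contradiction, so it's in house 3.
The only hobby still possible for house 2 is yoga.
The Brazilian is narrowed to house 3 or 4; consider each.
Placing it in house 4 leads to a contradiction, so it's in house 3.
Clue 2: the poppy grower is in house 2.
From clue 3, the person who drives a jeep must be in house 2.
Clue 4: the carnation grower is in house 4.
The only nationality still possible for house 1 is Australian.
So house 2 gets Canadian for nationality.
That leaves Italian as the nationality for house 4.
So house 3 gets sunflower for flower.
House 3 vehicle: only coupe fits.
By clue 9, the person who drives a sedan is in house 1.
House 4's vehicle must be van (nothing else left).
So: house 1 = dancing/Australian/tulip/sedan, house 2 = yoga/Canadian/poppy/jeep, house 3 = knitting/Brazilian/sunflower/coupe, house 4 = gardening/Italian/carnation/van.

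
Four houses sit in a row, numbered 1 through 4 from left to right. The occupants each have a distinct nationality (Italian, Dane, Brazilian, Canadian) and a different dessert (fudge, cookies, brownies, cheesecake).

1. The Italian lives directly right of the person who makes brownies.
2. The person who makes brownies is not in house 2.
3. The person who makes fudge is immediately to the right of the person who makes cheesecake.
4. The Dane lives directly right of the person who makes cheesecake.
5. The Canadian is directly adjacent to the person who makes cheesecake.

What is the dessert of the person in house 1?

The Italian is narrowed to house 2 or 4; consider each.
Placing it in house 4 leads to a contradiction, so it's in house 2.
Clue 1: the person who makes brownies is in house 1.
The Dane is narrowed to house 3 or 4; consider each.
Placing it in house 4 leads to a contradiction, so it's in house 3.
From clue 4, the person who makes cheesecake must be in house 2.
The only nationality still possible for house 1 is Canadian.
House 4's nationality must be Brazilian (nothing else left).
The person who makes fudge is in house 3 (clue 3).
The only dessert still possible for house 4 is cookies.
So: house 1 = Canadian/brownies, house 2 = Italian/cheesecake, house 3 = Dane/fudge, house 4 = Brazilian/cookies.

brownies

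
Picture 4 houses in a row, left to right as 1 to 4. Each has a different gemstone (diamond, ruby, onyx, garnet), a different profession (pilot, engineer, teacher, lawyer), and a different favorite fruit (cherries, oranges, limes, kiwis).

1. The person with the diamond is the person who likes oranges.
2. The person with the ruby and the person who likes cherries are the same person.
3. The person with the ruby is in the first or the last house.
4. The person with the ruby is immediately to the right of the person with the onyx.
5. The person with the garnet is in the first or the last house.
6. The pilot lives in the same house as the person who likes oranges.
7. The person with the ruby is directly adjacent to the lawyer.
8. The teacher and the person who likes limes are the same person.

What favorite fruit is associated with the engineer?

Clue 4: the person with the ruby is in house 4.
By clue 4, the person with the onyx is in house 3.
The lawyer is in house 3 (clue 7).
House 1 gemstone: only garnet fits.
House 2 gemstone: only diamond fits.
From clue 1, the person who likes oranges must be in house 2.
From clue 2, the person who likes cherries must be in house 4.
By clue 6, the pilot is in house 2.
So house 1 gets limes for favorite fruit.
So house 3 gets kiwis for favorite fruit.
The teacher is in house 1 (clue 8).
The only profession still possible for house 4 is engineer.
So: house 1 = garnet/teacher/limes, house 2 = diamond/pilot/oranges, house 3 = onyx/lawyer/kiwis, house 4 = ruby/engineer/cherries.

cherries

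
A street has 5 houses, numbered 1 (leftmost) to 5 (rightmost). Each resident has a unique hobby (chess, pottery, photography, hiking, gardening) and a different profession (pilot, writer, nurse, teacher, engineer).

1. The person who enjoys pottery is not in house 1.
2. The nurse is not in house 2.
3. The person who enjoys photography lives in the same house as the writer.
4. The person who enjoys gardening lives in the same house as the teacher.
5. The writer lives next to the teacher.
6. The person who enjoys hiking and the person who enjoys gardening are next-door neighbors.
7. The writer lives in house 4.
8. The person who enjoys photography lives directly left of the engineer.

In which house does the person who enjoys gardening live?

The writer is in house 4 (clue 7).
Clue 3 places the person who enjoys photography in house 4.
By clue 8, the engineer is in house 5.
The only profession still possible for house 2 is pilot.
The person who enjoys gardening is in house 3 (clue 4).
From clue 6, the person who enjoys hiking must be in house 2.
The only hobby still possible for house 1 is chess.
House 5 hobby: only pottery fits.
The only profession still possible for house 1 is nurse.
That leaves teacher as the profession for house 3.
So: house 1 = chess/nurse, house 2 = hiking/pilot, house 3 = gardening/teacher, house 4 = photography/writer, house 5 = pottery/engineer.

3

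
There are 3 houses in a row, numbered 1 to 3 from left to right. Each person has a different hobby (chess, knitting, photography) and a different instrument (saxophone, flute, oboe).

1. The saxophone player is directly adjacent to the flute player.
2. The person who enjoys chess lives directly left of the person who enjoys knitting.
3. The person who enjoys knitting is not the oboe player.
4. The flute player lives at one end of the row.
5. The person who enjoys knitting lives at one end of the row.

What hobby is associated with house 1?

photography

Clue 5: the person who enjoys knitting is in house 3.
By clue 1, the saxophone player is in house 2.
Clue 2 places the person who enjoys chess in house 2.
The only hobby still possible for house 1 is photography.
That leaves oboe as the instrument for house 1.
The only instrument still possible for house 3 is flute.
So: house 1 = photography/oboe, house 2 = chess/saxophone, house 3 = knitting/flute.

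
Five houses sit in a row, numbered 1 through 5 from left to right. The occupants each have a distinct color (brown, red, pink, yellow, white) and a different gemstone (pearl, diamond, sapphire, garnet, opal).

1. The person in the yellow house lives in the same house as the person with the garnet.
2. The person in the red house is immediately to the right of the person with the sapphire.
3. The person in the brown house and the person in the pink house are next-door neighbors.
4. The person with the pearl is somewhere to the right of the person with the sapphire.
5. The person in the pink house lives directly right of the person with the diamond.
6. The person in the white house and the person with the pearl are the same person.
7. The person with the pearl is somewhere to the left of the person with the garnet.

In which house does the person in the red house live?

3

That leaves brown as the color for house 1.
Clue 3: the person in the pink house is in house 2.
Clue 5 places the person with the diamond in house 1.
So house 5 gets yellow for color.
From clue 1, the person with the garnet must be in house 5.
The person in the red house is narrowed to house 3 or 4; consider each.
Placing it in house 4 leads to a contradiction, so it's in house 3.
Clue 2 places the person with the sapphire in house 2.
The only color still possible for house 4 is white.
By clue 6, the person with the pearl is in house 4.
So house 3 gets opal for gemstone.
So: house 1 = brown/diamond, house 2 = pink/sapphire, house 3 = red/opal, house 4 = white/pearl, house 5 = yellow/garnet.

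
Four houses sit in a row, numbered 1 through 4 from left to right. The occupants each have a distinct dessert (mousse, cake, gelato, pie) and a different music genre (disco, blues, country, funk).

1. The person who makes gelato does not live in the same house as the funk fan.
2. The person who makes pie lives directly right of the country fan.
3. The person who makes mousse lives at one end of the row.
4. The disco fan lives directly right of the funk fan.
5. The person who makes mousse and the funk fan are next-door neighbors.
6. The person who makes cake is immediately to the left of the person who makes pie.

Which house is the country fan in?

2

The person who makes mousse is narrowed to house 1 or 4; consider each.
Placing it in house 1 leads to a contradiction, so it's in house 4.
By clue 5, the funk fan is in house 3.
House 3's dessert must be pie (nothing else left).
The only music genre still possible for house 4 is disco.
From clue 2, the country fan must be in house 2.
From clue 6, the person who makes cake must be in house 2.
So house 1 gets gelato for dessert.
House 1's music genre must be blues (nothing else left).
So: house 1 = gelato/blues, house 2 = cake/country, house 3 = pie/funk, house 4 = mousse/disco.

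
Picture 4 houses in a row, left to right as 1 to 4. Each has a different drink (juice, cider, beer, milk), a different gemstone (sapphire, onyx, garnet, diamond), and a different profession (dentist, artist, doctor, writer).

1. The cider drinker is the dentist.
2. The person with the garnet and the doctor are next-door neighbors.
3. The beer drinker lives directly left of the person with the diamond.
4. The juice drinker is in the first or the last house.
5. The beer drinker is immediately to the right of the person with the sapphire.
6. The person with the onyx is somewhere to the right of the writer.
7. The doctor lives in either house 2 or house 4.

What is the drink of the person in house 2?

The beer drinker is narrowed to house 2 or 3; consider each.
Placing it in house 2 leads to a contradiction, so it's in house 3.
Clue 3: the person with the diamond is in house 4.
By clue 5, the person with the sapphire is in house 2.
The only gemstone still possible for house 1 is garnet.
House 3's gemstone must be onyx (nothing else left).
Clue 2: the doctor is in house 2.
House 1 profession: only writer fits.
That leaves artist as the profession for house 3.
House 4's profession must be dentist (nothing else left).
The cider drinker is in house 4 (clue 1).
So house 2 gets milk for drink.
House 1's drink must be juice (nothing else left).
So: house 1 = juice/garnet/writer, house 2 = milk/sapphire/doctor, house 3 = beer/onyx/artist, house 4 = cider/diamond/dentist.

milk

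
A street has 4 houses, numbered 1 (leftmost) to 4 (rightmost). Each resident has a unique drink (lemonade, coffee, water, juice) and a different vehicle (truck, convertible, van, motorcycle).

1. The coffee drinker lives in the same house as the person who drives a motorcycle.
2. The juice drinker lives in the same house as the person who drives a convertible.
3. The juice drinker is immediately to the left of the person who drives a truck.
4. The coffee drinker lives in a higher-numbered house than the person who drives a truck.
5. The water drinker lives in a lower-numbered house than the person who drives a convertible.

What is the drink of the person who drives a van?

water

From clue 3, the juice drinker must be in house 2.
From clue 3, the person who drives a truck must be in house 3.
Clue 4 places the coffee drinker in house 4.
House 3 drink: only lemonade fits.
House 1's vehicle must be van (nothing else left).
That leaves convertible as the vehicle for house 2.
House 4 vehicle: only motorcycle fits.
That leaves water as the drink for house 1.
So: house 1 = water/van, house 2 = juice/convertible, house 3 = lemonade/truck, house 4 = coffee/motorcycle.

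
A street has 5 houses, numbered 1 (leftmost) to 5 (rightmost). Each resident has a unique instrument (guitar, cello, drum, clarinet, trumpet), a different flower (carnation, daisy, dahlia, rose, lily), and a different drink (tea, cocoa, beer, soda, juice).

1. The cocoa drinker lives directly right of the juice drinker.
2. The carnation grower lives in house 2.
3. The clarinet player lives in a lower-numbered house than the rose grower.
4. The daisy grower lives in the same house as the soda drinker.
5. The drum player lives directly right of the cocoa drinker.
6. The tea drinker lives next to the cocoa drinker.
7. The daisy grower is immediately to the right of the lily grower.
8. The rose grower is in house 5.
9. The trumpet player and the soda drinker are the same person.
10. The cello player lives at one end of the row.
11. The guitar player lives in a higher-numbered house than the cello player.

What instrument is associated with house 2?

clarinet

By clue 2, the carnation grower is in house 2.
From clue 8, the rose grower must be in house 5.
Clue 11 places the cello player in house 1.
Clue 7: the daisy grower is in house 4.
Clue 7 places the lily grower in house 3.
House 1's flower must be dahlia (nothing else left).
By clue 4, the soda drinker is in house 4.
Clue 9 places the trumpet player in house 4.
The drum player is in house 3 (clue 5).
Clue 5: the cocoa drinker is in house 2.
That leaves clarinet as the instrument for house 2.
So house 5 gets guitar for instrument.
House 1 drink: only juice fits.
So house 5 gets beer for drink.
House 3 drink: only tea fits.
So: house 1 = cello/dahlia/juice, house 2 = clarinet/carnation/cocoa, house 3 = drum/lily/tea, house 4 = trumpet/daisy/soda, house 5 = guitar/rose/beer.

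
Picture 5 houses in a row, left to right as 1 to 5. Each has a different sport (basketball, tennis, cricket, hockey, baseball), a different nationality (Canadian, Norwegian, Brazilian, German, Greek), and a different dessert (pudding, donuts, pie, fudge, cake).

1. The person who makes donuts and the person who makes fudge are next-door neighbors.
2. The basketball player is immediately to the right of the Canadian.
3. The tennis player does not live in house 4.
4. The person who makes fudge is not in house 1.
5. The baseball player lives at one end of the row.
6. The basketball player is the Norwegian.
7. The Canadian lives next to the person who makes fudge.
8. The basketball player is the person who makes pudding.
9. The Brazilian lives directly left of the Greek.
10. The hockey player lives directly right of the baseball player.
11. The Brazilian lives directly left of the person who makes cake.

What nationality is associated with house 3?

German

Clue 10: the hockey player is in house 2.
The baseball player is in house 1 (clue 10).
The tennis player is narrowed to house 3 or 5; consider each.
Placing it in house 5 leads to a contradiction, so it's in house 3.
The basketball player is narrowed to house 4 or 5; consider each.
Placing it in house 4 leads to a contradiction, so it's in house 5.
From clue 2, the Canadian must be in house 4.
Clue 6: the Norwegian is in house 5.
Clue 8: the person who makes pudding is in house 5.
The only sport still possible for house 4 is cricket.
That leaves fudge as the dessert for house 3.
Clue 11: the Brazilian is in house 1.
By clue 11, the person who makes cake is in house 2.
House 1 dessert: only pie fits.
The only dessert still possible for house 4 is donuts.
The Greek is in house 2 (clue 9).
That leaves German as the nationality for house 3.
So: house 1 = baseball/Brazilian/pie, house 2 = hockey/Greek/cake, house 3 = tennis/German/fudge, house 4 = cricket/Canadian/donuts, house 5 = basketball/Norwegian/pudding.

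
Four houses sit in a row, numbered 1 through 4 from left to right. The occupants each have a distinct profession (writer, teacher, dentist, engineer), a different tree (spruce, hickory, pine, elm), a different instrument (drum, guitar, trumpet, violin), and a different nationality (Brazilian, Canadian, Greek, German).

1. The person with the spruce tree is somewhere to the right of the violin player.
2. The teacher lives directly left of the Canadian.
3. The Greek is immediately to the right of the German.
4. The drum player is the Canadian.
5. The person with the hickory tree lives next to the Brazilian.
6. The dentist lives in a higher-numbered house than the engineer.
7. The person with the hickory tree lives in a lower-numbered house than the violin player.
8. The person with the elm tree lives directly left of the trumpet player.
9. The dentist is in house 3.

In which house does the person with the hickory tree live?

2

The dentist is in house 3 (clue 9).
That leaves writer as the profession for house 4.
That leaves guitar as the instrument for house 1.
House 4's instrument must be trumpet (nothing else left).
House 4's nationality must be Greek (nothing else left).
By clue 3, the German is in house 3.
From clue 8, the person with the elm tree must be in house 3.
The only nationality still possible for house 1 is Brazilian.
So house 2 gets Canadian for nationality.
The teacher is in house 1 (clue 2).
Clue 4: the drum player is in house 2.
The person with the hickory tree is in house 2 (clue 5).
Clue 7: the violin player is in house 3.
House 2's profession must be engineer (nothing else left).
So house 1 gets pine for tree.
The only tree still possible for house 4 is spruce.
So: house 1 = teacher/pine/guitar/Brazilian, house 2 = engineer/hickory/drum/Canadian, house 3 = dentist/elm/violin/German, house 4 = writer/spruce/trumpet/Greek.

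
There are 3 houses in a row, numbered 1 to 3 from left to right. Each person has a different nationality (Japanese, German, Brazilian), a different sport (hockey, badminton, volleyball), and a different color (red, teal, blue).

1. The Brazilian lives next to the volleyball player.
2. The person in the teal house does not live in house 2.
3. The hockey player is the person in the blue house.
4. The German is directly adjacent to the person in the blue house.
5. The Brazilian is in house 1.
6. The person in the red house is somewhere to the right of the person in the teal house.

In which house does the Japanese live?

3

Clue 5: the Brazilian is in house 1.
Clue 6: the person in the teal house is in house 1.
By clue 1, the volleyball player is in house 2.
So house 1 gets badminton for sport.
So house 3 gets hockey for sport.
Clue 3: the person in the blue house is in house 3.
Clue 4 places the German in house 2.
So house 3 gets Japanese for nationality.
The only color still possible for house 2 is red.
So: house 1 = Brazilian/badminton/teal, house 2 = German/volleyball/red, house 3 = Japanese/hockey/blue.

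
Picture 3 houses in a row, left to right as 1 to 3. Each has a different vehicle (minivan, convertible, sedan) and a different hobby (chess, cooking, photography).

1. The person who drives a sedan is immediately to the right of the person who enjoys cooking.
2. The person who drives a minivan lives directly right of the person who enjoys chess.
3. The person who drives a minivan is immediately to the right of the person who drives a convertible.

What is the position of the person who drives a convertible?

House 1's vehicle must be convertible (nothing else left).
House 3's hobby must be photography (nothing else left).
From clue 3, the person who drives a minivan must be in house 2.
House 3 vehicle: only sedan fits.
The person who enjoys cooking is in house 2 (clue 1).
Clue 2: the person who enjoys chess is in house 1.
So: house 1 = convertible/chess, house 2 = minivan/cooking, house 3 = sedan/photography.

1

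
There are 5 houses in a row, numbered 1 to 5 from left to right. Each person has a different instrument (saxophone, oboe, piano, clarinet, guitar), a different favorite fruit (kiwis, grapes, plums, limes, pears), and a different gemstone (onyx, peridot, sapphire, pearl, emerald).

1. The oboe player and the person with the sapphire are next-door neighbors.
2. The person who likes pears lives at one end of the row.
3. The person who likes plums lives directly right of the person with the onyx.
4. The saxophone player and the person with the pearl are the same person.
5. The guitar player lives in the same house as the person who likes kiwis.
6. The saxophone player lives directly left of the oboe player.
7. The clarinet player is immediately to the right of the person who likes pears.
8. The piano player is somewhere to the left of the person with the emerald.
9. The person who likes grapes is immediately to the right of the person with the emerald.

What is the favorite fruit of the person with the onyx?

pears

From clue 7, the clarinet player must be in house 2.
By clue 7, the person who likes pears is in house 1.
House 1 instrument: only piano fits.
The oboe player is narrowed to house 4 or 5; consider each.
Placing it in house 5 leads to a contradiction, so it's in house 4.
Clue 6: the saxophone player is in house 3.
House 5's instrument must be guitar (nothing else left).
Clue 4 places the person with the pearl in house 3.
From clue 5, the person who likes kiwis must be in house 5.
By clue 9, the person who likes grapes is in house 3.
From clue 9, the person with the emerald must be in house 2.
The only favorite fruit still possible for house 2 is plums.
House 4 favorite fruit: only limes fits.
That leaves peridot as the gemstone for house 4.
House 5 gemstone: only sapphire fits.
The only gemstone still possible for house 1 is onyx.
So: house 1 = piano/pears/onyx, house 2 = clarinet/plums/emerald, house 3 = saxophone/grapes/pearl, house 4 = oboe/limes/peridot, house 5 = guitar/kiwis/sapphire.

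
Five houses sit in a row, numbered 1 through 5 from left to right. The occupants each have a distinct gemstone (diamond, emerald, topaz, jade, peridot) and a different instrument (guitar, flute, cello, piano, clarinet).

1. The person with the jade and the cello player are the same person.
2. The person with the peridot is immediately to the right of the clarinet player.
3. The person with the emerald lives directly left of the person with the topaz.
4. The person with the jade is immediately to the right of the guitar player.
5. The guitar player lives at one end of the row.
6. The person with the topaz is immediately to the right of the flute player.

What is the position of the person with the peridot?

5

By clue 5, the guitar player is in house 1.
From clue 4, the person with the jade must be in house 2.
From clue 1, the cello player must be in house 2.
House 1's gemstone must be diamond (nothing else left).
House 5's instrument must be piano (nothing else left).
The only gemstone still possible for house 3 is emerald.
Clue 3 places the person with the topaz in house 4.
The flute player is in house 3 (clue 6).
So house 5 gets peridot for gemstone.
House 4's instrument must be clarinet (nothing else left).
So: house 1 = diamond/guitar, house 2 = jade/cello, house 3 = emerald/flute, house 4 = topaz/clarinet, house 5 = peridot/piano.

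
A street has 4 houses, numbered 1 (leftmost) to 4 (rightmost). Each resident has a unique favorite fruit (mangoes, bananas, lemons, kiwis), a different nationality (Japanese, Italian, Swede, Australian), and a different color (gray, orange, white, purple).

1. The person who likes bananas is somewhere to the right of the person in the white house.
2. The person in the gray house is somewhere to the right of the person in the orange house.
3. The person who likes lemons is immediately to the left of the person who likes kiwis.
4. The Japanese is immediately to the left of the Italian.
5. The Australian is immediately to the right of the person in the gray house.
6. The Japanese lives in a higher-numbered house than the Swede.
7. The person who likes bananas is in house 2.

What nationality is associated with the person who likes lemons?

By clue 7, the person who likes bananas is in house 2.
That leaves Swede as the nationality for house 1.
The only color still possible for house 4 is purple.
Clue 1: the person in the white house is in house 1.
Clue 3 places the person who likes lemons in house 3.
Clue 3 places the person who likes kiwis in house 4.
So house 1 gets mangoes for favorite fruit.
So house 2 gets Japanese for nationality.
So house 3 gets gray for color.
The Italian is in house 3 (clue 4).
The Australian is in house 4 (clue 5).
The only color still possible for house 2 is orange.
So: house 1 = mangoes/Swede/white, house 2 = bananas/Japanese/orange, house 3 = lemons/Italian/gray, house 4 = kiwis/Australian/purple.

Italian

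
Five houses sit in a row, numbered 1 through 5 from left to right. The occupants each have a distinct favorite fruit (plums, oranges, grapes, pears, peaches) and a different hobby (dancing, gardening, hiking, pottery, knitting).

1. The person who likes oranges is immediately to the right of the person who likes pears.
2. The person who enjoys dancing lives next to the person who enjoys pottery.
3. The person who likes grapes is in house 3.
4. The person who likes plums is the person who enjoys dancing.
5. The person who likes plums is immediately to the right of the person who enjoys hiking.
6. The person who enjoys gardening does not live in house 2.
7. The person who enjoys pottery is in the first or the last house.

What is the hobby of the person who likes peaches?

By clue 3, the person who likes grapes is in house 3.
The person who likes oranges is narrowed to house 2 or 5; consider each.
Placing it in house 5 leads to a contradiction, so it's in house 2.
By clue 1, the person who likes pears is in house 1.
So house 5 gets peaches for favorite fruit.
From clue 4, the person who enjoys dancing must be in house 4.
From clue 5, the person who enjoys hiking must be in house 3.
House 4 favorite fruit: only plums fits.
So house 2 gets knitting for hobby.
Clue 2: the person who enjoys pottery is in house 5.
The only hobby still possible for house 1 is gardening.
So: house 1 = pears/gardening, house 2 = oranges/knitting, house 3 = grapes/hiking, house 4 = plums/dancing, house 5 = peaches/pottery.

pottery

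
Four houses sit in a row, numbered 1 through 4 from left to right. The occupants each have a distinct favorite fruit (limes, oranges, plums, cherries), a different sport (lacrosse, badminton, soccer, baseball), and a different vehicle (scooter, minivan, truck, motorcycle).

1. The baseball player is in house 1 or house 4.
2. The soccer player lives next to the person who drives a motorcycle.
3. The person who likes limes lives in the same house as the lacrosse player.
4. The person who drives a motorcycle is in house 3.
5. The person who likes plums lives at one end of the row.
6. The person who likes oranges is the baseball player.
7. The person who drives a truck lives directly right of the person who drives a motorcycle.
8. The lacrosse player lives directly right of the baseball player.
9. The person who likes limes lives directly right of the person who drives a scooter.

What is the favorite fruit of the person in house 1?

oranges

From clue 4, the person who drives a motorcycle must be in house 3.
From clue 7, the person who drives a truck must be in house 4.
Clue 8 places the lacrosse player in house 2.
The baseball player is in house 1 (clue 8).
The soccer player is in house 4 (clue 2).
By clue 3, the person who likes limes is in house 2.
From clue 6, the person who likes oranges must be in house 1.
Clue 9 places the person who drives a scooter in house 1.
So house 3 gets cherries for favorite fruit.
The only favorite fruit still possible for house 4 is plums.
The only sport still possible for house 3 is badminton.
That leaves minivan as the vehicle for house 2.
So: house 1 = oranges/baseball/scooter, house 2 = limes/lacrosse/minivan, house 3 = cherries/badminton/motorcycle, house 4 = plums/soccer/truck.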